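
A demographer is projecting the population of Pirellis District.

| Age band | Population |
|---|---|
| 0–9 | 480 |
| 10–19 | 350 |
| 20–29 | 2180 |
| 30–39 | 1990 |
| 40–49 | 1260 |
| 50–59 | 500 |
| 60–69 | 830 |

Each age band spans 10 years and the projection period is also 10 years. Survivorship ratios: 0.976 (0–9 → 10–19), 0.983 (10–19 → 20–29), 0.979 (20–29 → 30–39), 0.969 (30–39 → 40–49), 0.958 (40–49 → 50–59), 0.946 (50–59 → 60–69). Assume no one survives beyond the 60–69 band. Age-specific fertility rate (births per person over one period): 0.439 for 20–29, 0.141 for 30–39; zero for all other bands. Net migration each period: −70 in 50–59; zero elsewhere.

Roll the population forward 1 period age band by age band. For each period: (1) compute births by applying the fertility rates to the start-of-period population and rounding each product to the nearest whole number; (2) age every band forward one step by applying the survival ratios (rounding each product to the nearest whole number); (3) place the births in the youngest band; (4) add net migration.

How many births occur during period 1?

1238

Let band 1 be 0–9 through band 7 = 60–69.
— Period 1 —
Births: 2180 * 0.439 = 957, 1990 * 0.141 = 281 — total 1238
Band 2: 480 * 0.976 = 468
Band 3: 350 * 0.983 = 344
Band 4: 2180 * 0.979 = 2134
Band 5: 1990 * 0.969 = 1928
Band 6: 1260 * 0.958 = 1207
Band 7: 500 * 0.946 = 473
Net migration: Band 6 − 70 → 1137
Population now: 0–9=1238, 10–19=468, 20–29=344, 30–39=2134, 40–49=1928, 50–59=1137, 60–69=473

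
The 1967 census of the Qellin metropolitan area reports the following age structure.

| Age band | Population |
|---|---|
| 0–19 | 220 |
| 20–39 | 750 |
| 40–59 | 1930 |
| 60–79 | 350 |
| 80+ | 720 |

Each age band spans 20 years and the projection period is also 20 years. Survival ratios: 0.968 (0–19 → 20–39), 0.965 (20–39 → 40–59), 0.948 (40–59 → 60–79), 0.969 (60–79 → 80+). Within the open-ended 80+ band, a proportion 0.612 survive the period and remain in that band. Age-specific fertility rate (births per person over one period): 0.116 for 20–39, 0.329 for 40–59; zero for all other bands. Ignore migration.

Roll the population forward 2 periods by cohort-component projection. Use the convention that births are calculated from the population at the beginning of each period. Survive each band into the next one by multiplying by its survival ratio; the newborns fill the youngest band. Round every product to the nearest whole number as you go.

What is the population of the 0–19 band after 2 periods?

(Groups numbered youngest = 1 to oldest = 5.)
[period 1]
Births: 750 × 0.116 = 87  |  1930 × 0.329 = 635 → total 722
Group 2: 220 × 0.968 = 213
Group 3: 750 × 0.965 = 724
Group 4: 1930 × 0.948 = 1830
Group 5: 350 × 0.969 + 720 × 0.612 = 339 + 441 = 780
End of period: [722, 213, 724, 1830, 780]
[period 2]
Births: 213 × 0.116 = 25  |  724 × 0.329 = 238 → total 263
Group 2: 722 × 0.968 = 699
Group 3: 213 × 0.965 = 206
Group 4: 724 × 0.948 = 686
Group 5: 1830 × 0.969 + 780 × 0.612 = 1773 + 477 = 2250
End of period: [263, 699, 206, 686, 2250]

263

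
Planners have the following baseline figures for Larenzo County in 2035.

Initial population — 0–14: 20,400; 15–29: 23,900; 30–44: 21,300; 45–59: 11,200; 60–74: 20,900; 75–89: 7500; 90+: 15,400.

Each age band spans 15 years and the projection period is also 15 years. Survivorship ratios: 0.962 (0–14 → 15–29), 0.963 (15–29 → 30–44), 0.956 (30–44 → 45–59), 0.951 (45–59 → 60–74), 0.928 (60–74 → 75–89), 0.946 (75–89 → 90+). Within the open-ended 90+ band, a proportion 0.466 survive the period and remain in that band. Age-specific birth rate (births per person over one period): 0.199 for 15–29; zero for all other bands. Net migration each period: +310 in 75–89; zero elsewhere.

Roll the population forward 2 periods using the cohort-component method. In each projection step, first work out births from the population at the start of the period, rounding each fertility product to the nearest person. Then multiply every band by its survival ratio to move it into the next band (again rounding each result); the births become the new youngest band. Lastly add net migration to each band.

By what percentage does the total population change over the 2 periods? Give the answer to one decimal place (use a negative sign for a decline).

(Bands numbered youngest = 1 to oldest = 7.)
— Period 1 —
Births: 23900 × 0.199 = 4756
Band 2: 20400 × 0.962 = 19625
Band 3: 23900 × 0.963 = 23016
Band 4: 21300 × 0.956 = 20363
Band 5: 11200 × 0.951 = 10651
Band 6: 20900 × 0.928 = 19395
Band 7: 7500 × 0.946 + 15400 × 0.466 = 7095 + 7176 = 14271
Net migration: Band 6 + 310 → 19705
End of period: [4756, 19625, 23016, 20363, 10651, 19705, 14271]
— Period 2 —
Births: 19625 × 0.199 = 3905
Band 2: 4756 × 0.962 = 4575
Band 3: 19625 × 0.963 = 18899
Band 4: 23016 × 0.956 = 22003
Band 5: 20363 × 0.951 = 19365
Band 6: 10651 × 0.928 = 9884
Band 7: 19705 × 0.946 + 14271 × 0.466 = 18641 + 6650 = 25291
Net migration: Band 6 + 310 → 10194
End of period: [3905, 4575, 18899, 22003, 19365, 10194, 25291]
Total: 120600 → 104232; change = -16368; percentage change = -13.6%

-13.6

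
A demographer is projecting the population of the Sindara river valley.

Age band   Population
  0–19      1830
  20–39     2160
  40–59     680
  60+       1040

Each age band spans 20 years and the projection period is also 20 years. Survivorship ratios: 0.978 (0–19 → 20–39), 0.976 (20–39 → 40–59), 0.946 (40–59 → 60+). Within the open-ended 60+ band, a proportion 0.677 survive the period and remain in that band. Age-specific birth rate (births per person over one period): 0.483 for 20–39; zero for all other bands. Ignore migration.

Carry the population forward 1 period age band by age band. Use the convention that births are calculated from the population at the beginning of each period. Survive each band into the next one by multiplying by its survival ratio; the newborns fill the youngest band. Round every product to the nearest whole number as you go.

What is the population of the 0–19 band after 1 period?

1043

Period 1.
Births: 2160 × 0.483 = 1043
20–39: 1830 × 0.978 = 1790
40–59: 2160 × 0.976 = 2108
60+: 680 × 0.946 + 1040 × 0.677 = 643 + 704 = 1347
→ [1043, 1790, 2108, 1347]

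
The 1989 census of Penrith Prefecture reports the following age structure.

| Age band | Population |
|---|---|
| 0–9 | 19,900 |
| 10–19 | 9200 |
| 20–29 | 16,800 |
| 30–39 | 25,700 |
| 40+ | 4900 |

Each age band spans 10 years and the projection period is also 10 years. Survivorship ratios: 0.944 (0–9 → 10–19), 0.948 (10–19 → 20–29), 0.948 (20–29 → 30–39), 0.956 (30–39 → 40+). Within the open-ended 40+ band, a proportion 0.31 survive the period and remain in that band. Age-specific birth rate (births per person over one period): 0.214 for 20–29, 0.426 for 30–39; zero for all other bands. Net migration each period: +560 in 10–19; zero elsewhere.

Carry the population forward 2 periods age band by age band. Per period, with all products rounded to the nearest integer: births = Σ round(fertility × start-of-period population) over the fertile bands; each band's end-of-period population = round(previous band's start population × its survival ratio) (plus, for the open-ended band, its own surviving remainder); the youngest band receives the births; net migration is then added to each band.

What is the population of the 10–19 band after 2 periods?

14289

After projecting period 1:
Births: 16800 * 0.214 = 3595 ; 25700 * 0.426 = 10948 — total 14543
10–19: 19900 * 0.944 = 18786
20–29: 9200 * 0.948 = 8722
30–39: 16800 * 0.948 = 15926
40+: 25700 * 0.956 + 4900 * 0.31 = 24569 + 1519 = 26088
Net migration: 10–19 + 560 → 19346
Giving 14543 / 19346 / 8722 / 15926 / 26088.
After projecting period 2:
Births: 8722 * 0.214 = 1867 ; 15926 * 0.426 = 6784 — total 8651
10–19: 14543 * 0.944 = 13729
20–29: 19346 * 0.948 = 18340
30–39: 8722 * 0.948 = 8268
40+: 15926 * 0.956 + 26088 * 0.31 = 15225 + 8087 = 23312
Net migration: 10–19 + 560 → 14289
Giving 8651 / 14289 / 18340 / 8268 / 23312.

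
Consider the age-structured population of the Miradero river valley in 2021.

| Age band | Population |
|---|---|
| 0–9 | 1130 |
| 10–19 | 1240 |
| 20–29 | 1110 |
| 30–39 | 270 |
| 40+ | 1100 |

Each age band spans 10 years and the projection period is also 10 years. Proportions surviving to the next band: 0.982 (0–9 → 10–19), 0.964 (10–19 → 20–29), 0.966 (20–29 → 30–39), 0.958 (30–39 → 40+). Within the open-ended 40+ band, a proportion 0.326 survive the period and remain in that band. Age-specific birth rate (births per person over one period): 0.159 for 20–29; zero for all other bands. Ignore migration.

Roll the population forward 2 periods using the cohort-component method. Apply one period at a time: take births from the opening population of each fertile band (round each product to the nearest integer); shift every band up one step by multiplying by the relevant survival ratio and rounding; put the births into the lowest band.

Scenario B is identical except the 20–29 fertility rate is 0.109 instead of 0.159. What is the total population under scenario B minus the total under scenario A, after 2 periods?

-114

Call the groups 1 to 5, youngest first.
Period 1.
Births: 1110 * 0.159 = 176
Group 2: 1130 * 0.982 = 1110
Group 3: 1240 * 0.964 = 1195
Group 4: 1110 * 0.966 = 1072
Group 5: 270 * 0.958 + 1100 * 0.326 = 259 + 359 = 618
→ [176, 1110, 1195, 1072, 618]
Period 2.
Births: 1195 * 0.159 = 190
Group 2: 176 * 0.982 = 173
Group 3: 1110 * 0.964 = 1070
Group 4: 1195 * 0.966 = 1154
Group 5: 1072 * 0.958 + 618 * 0.326 = 1027 + 201 = 1228
→ [190, 173, 1070, 1154, 1228]
Scenario A total after 2 periods: 3815
Scenario B projection —
Period 1.
Births: 1110 * 0.109 = 121
Group 2: 1130 * 0.982 = 1110
Group 3: 1240 * 0.964 = 1195
Group 4: 1110 * 0.966 = 1072
Group 5: 270 * 0.958 + 1100 * 0.326 = 259 + 359 = 618
→ [121, 1110, 1195, 1072, 618]
Period 2.
Births: 1195 * 0.109 = 130
Group 2: 121 * 0.982 = 119
Group 3: 1110 * 0.964 = 1070
Group 4: 1195 * 0.966 = 1154
Group 5: 1072 * 0.958 + 618 * 0.326 = 1027 + 201 = 1228
→ [130, 119, 1070, 1154, 1228]
Scenario B total after 2 periods: 3701
Difference B − A = 3701 − 3815 = -114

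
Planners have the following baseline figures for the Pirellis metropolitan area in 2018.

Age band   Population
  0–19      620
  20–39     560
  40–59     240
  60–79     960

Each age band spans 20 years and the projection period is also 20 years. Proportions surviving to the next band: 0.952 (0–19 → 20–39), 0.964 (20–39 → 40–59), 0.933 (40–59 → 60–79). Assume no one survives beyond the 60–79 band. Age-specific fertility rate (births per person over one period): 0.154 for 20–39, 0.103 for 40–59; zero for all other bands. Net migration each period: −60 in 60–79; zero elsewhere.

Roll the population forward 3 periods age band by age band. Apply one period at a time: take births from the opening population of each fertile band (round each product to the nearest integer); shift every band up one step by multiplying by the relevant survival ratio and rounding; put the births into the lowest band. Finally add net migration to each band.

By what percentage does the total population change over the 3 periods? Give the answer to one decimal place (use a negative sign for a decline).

-66.9

Period 1:
Births: 560 * 0.154 = 86, 240 * 0.103 = 25 — total 111
20–39: 620 * 0.952 = 590
40–59: 560 * 0.964 = 540
60–79: 240 * 0.933 = 224
Net migration: 60–79 − 60 → 164
Giving 111 / 590 / 540 / 164.
Period 2:
Births: 590 * 0.154 = 91, 540 * 0.103 = 56 — total 147
20–39: 111 * 0.952 = 106
40–59: 590 * 0.964 = 569
60–79: 540 * 0.933 = 504
Net migration: 60–79 − 60 → 444
Giving 147 / 106 / 569 / 444.
Period 3:
Births: 106 * 0.154 = 16, 569 * 0.103 = 59 — total 75
20–39: 147 * 0.952 = 140
40–59: 106 * 0.964 = 102
60–79: 569 * 0.933 = 531
Net migration: 60–79 − 60 → 471
Giving 75 / 140 / 102 / 471.
Total: 2380 → 788; change = -1592; percentage change = -66.9%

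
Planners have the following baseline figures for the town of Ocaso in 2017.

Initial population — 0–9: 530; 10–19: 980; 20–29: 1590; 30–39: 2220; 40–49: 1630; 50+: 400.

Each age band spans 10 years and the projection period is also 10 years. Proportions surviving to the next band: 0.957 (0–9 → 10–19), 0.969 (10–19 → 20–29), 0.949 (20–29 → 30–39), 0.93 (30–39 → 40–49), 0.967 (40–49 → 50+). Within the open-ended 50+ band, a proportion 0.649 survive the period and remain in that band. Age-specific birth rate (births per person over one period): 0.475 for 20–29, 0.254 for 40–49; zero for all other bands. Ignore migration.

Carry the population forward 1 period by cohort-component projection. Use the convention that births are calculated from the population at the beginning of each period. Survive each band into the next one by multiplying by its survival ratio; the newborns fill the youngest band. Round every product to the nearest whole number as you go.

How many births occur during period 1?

— Period 1 —
Births: 1590 * 0.475 = 755  |  1630 * 0.254 = 414 ⇒ total 1169
10–19: 530 * 0.957 = 507
20–29: 980 * 0.969 = 950
30–39: 1590 * 0.949 = 1509
40–49: 2220 * 0.93 = 2065
50+: 1630 * 0.967 + 400 * 0.649 = 1576 + 260 = 1836
Population now: 0–9=1169, 10–19=507, 20–29=950, 30–39=1509, 40–49=2065, 50+=1836

1169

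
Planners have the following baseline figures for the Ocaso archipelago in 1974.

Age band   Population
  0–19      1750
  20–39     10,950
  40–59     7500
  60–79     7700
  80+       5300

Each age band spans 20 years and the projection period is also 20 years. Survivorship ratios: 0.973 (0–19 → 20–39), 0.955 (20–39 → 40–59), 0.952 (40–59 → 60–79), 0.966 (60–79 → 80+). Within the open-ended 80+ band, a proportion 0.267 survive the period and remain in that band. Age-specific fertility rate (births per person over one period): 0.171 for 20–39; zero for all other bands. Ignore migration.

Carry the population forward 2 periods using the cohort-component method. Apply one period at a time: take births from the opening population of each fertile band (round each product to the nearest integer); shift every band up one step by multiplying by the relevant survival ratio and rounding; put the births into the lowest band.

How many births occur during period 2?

291

Let band 1 be 0–19 through band 5 = 80+.
Period 1:
Births: 10950 * 0.171 = 1872
Band 2: 1750 * 0.973 = 1703
Band 3: 10950 * 0.955 = 10457
Band 4: 7500 * 0.952 = 7140
Band 5: 7700 * 0.966 + 5300 * 0.267 = 7438 + 1415 = 8853
Population now: 0–19=1872, 20–39=1703, 40–59=10457, 60–79=7140, 80+=8853
Period 2:
Births: 1703 * 0.171 = 291
Band 2: 1872 * 0.973 = 1821
Band 3: 1703 * 0.955 = 1626
Band 4: 10457 * 0.952 = 9955
Band 5: 7140 * 0.966 + 8853 * 0.267 = 6897 + 2364 = 9261
Population now: 0–19=291, 20–39=1821, 40–59=1626, 60–79=9955, 80+=9261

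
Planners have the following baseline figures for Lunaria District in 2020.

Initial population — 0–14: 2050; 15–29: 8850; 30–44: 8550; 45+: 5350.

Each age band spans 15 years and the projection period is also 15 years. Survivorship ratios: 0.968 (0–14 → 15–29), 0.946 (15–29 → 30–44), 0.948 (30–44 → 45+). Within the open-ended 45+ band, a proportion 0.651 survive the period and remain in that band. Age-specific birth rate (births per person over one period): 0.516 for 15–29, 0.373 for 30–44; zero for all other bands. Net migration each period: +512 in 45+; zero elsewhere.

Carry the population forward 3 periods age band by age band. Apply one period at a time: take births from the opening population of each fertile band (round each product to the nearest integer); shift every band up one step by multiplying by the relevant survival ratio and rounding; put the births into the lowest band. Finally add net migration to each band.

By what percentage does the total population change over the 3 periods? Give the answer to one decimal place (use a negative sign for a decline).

15.4

[period 1]
Births: 8850 × 0.516 = 4567, 8550 × 0.373 = 3189 ⇒ total 7756
15–29: 2050 × 0.968 = 1984
30–44: 8850 × 0.946 = 8372
45+: 8550 × 0.948 + 5350 × 0.651 = 8105 + 3483 = 11588
Net migration: 45+ + 512 → 12100
Population now: 0–14=7756, 15–29=1984, 30–44=8372, 45+=12100
[period 2]
Births: 1984 × 0.516 = 1024, 8372 × 0.373 = 3123 ⇒ total 4147
15–29: 7756 × 0.968 = 7508
30–44: 1984 × 0.946 = 1877
45+: 8372 × 0.948 + 12100 × 0.651 = 7937 + 7877 = 15814
Net migration: 45+ + 512 → 16326
Population now: 0–14=4147, 15–29=7508, 30–44=1877, 45+=16326
[period 3]
Births: 7508 × 0.516 = 3874, 1877 × 0.373 = 700 ⇒ total 4574
15–29: 4147 × 0.968 = 4014
30–44: 7508 × 0.946 = 7103
45+: 1877 × 0.948 + 16326 × 0.651 = 1779 + 10628 = 12407
Net migration: 45+ + 512 → 12919
Population now: 0–14=4574, 15–29=4014, 30–44=7103, 45+=12919
Total: 24800 → 28610; change = 3810; percentage change = 15.4%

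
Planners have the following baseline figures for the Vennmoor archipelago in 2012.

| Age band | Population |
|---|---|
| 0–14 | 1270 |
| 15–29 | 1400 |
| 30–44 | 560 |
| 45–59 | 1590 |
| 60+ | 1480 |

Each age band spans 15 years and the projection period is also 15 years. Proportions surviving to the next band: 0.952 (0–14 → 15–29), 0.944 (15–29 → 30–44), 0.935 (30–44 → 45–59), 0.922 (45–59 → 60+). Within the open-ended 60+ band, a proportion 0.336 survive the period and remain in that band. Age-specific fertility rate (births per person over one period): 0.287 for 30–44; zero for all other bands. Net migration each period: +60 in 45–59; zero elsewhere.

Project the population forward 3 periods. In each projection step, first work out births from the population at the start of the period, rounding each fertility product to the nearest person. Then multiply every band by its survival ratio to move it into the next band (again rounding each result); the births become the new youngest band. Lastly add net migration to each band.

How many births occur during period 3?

— Period 1 —
Births: 560 × 0.287 = 161
15–29: 1270 × 0.952 = 1209
30–44: 1400 × 0.944 = 1322
45–59: 560 × 0.935 = 524
60+: 1590 × 0.922 + 1480 × 0.336 = 1466 + 497 = 1963
Net migration: 45–59 + 60 → 584
→ [161, 1209, 1322, 584, 1963]
— Period 2 —
Births: 1322 × 0.287 = 379
15–29: 161 × 0.952 = 153
30–44: 1209 × 0.944 = 1141
45–59: 1322 × 0.935 = 1236
60+: 584 × 0.922 + 1963 × 0.336 = 538 + 660 = 1198
Net migration: 45–59 + 60 → 1296
→ [379, 153, 1141, 1296, 1198]
— Period 3 —
Births: 1141 × 0.287 = 327
15–29: 379 × 0.952 = 361
30–44: 153 × 0.944 = 144
45–59: 1141 × 0.935 = 1067
60+: 1296 × 0.922 + 1198 × 0.336 = 1195 + 403 = 1598
Net migration: 45–59 + 60 → 1127
→ [327, 361, 144, 1127, 1598]

327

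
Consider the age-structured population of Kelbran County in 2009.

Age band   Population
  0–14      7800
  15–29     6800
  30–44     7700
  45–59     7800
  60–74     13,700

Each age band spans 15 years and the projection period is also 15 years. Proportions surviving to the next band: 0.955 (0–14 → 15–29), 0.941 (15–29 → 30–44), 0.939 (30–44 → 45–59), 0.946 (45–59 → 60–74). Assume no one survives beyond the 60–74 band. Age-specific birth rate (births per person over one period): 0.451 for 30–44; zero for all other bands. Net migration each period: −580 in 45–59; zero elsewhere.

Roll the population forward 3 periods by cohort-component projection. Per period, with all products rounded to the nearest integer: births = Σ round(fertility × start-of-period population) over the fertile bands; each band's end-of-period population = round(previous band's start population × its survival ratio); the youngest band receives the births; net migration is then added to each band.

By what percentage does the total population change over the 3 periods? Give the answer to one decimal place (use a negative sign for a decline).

-53.9

Call the groups 1 to 5, youngest first.
Period 1:
Births: 7700 * 0.451 = 3473
Group 2: 7800 * 0.955 = 7449
Group 3: 6800 * 0.941 = 6399
Group 4: 7700 * 0.939 = 7230
Group 5: 7800 * 0.946 = 7379
Net migration: Group 4 − 580 → 6650
Population now: 0–14=3473, 15–29=7449, 30–44=6399, 45–59=6650, 60–74=7379
Period 2:
Births: 6399 * 0.451 = 2886
Group 2: 3473 * 0.955 = 3317
Group 3: 7449 * 0.941 = 7010
Group 4: 6399 * 0.939 = 6009
Group 5: 6650 * 0.946 = 6291
Net migration: Group 4 − 580 → 5429
Population now: 0–14=2886, 15–29=3317, 30–44=7010, 45–59=5429, 60–74=6291
Period 3:
Births: 7010 * 0.451 = 3162
Group 2: 2886 * 0.955 = 2756
Group 3: 3317 * 0.941 = 3121
Group 4: 7010 * 0.939 = 6582
Group 5: 5429 * 0.946 = 5136
Net migration: Group 4 − 580 → 6002
Population now: 0–14=3162, 15–29=2756, 30–44=3121, 45–59=6002, 60–74=5136
Total: 43800 → 20177; change = -23623; percentage change = -53.9%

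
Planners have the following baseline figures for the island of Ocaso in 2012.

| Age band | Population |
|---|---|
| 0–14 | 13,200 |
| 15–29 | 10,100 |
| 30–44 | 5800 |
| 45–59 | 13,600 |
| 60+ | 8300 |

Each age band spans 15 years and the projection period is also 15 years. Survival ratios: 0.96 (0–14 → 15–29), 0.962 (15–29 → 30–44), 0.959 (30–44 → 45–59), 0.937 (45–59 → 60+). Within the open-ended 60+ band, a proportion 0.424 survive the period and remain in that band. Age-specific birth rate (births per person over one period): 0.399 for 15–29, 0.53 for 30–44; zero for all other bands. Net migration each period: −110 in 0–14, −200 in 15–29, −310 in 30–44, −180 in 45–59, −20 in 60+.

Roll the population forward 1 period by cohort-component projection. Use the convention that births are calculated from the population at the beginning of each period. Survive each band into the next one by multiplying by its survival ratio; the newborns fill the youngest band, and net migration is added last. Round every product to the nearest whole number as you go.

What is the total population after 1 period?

Call the bands 1 to 5, youngest first.
After projecting period 1:
Births: 10100 × 0.399 = 4030  |  5800 × 0.53 = 3074 → total 7104
Band 2: 13200 × 0.96 = 12672
Band 3: 10100 × 0.962 = 9716
Band 4: 5800 × 0.959 = 5562
Band 5: 13600 × 0.937 + 8300 × 0.424 = 12743 + 3519 = 16262
Net migration: Band 1 − 110 → 6994; Band 2 − 200 → 12472; Band 3 − 310 → 9406; Band 4 − 180 → 5382; Band 5 − 20 → 16242
→ [6994, 12472, 9406, 5382, 16242]
Total after period 1: 6994 + 12472 + 9406 + 5382 + 16242 = 50496

50496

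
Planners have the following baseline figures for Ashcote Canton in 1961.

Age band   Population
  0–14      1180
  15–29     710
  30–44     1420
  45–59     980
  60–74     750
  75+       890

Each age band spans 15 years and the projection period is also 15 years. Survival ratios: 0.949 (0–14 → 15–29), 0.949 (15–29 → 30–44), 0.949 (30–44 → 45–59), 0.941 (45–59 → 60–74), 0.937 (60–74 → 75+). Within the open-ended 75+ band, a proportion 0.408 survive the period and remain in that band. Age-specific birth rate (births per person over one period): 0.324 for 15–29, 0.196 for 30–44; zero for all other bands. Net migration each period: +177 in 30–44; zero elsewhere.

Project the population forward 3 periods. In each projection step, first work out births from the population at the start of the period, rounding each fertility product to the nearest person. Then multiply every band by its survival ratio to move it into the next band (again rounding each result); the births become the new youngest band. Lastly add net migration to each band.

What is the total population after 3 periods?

5191

— Period 1 —
Births: 710 * 0.324 = 230 ; 1420 * 0.196 = 278 — total 508
15–29: 1180 * 0.949 = 1120
30–44: 710 * 0.949 = 674
45–59: 1420 * 0.949 = 1348
60–74: 980 * 0.941 = 922
75+: 750 * 0.937 + 890 * 0.408 = 703 + 363 = 1066
Net migration: 30–44 + 177 → 851
Giving 508 / 1120 / 851 / 1348 / 922 / 1066.
— Period 2 —
Births: 1120 * 0.324 = 363 ; 851 * 0.196 = 167 — total 530
15–29: 508 * 0.949 = 482
30–44: 1120 * 0.949 = 1063
45–59: 851 * 0.949 = 808
60–74: 1348 * 0.941 = 1268
75+: 922 * 0.937 + 1066 * 0.408 = 864 + 435 = 1299
Net migration: 30–44 + 177 → 1240
Giving 530 / 482 / 1240 / 808 / 1268 / 1299.
— Period 3 —
Births: 482 * 0.324 = 156 ; 1240 * 0.196 = 243 — total 399
15–29: 530 * 0.949 = 503
30–44: 482 * 0.949 = 457
45–59: 1240 * 0.949 = 1177
60–74: 808 * 0.941 = 760
75+: 1268 * 0.937 + 1299 * 0.408 = 1188 + 530 = 1718
Net migration: 30–44 + 177 → 634
Giving 399 / 503 / 634 / 1177 / 760 / 1718.
Total after period 3: 399 + 503 + 634 + 1177 + 760 + 1718 = 5191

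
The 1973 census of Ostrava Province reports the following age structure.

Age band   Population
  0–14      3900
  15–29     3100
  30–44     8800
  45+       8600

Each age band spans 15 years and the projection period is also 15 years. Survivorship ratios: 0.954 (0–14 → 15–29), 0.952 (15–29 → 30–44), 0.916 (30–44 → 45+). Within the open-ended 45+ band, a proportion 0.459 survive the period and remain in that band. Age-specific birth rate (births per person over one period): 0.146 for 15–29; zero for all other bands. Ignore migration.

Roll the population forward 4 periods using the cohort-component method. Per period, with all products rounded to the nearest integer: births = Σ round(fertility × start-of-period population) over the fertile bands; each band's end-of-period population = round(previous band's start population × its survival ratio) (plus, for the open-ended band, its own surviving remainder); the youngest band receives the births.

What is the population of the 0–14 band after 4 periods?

76

Call the groups 1 to 4, youngest first.
Period 1:
Births: 3100 * 0.146 = 453
Group 2: 3900 * 0.954 = 3721
Group 3: 3100 * 0.952 = 2951
Group 4: 8800 * 0.916 + 8600 * 0.459 = 8061 + 3947 = 12008
End of period: [453, 3721, 2951, 12008]
Period 2:
Births: 3721 * 0.146 = 543
Group 2: 453 * 0.954 = 432
Group 3: 3721 * 0.952 = 3542
Group 4: 2951 * 0.916 + 12008 * 0.459 = 2703 + 5512 = 8215
End of period: [543, 432, 3542, 8215]
Period 3:
Births: 432 * 0.146 = 63
Group 2: 543 * 0.954 = 518
Group 3: 432 * 0.952 = 411
Group 4: 3542 * 0.916 + 8215 * 0.459 = 3244 + 3771 = 7015
End of period: [63, 518, 411, 7015]
Period 4:
Births: 518 * 0.146 = 76
Group 2: 63 * 0.954 = 60
Group 3: 518 * 0.952 = 493
Group 4: 411 * 0.916 + 7015 * 0.459 = 376 + 3220 = 3596
End of period: [76, 60, 493, 3596]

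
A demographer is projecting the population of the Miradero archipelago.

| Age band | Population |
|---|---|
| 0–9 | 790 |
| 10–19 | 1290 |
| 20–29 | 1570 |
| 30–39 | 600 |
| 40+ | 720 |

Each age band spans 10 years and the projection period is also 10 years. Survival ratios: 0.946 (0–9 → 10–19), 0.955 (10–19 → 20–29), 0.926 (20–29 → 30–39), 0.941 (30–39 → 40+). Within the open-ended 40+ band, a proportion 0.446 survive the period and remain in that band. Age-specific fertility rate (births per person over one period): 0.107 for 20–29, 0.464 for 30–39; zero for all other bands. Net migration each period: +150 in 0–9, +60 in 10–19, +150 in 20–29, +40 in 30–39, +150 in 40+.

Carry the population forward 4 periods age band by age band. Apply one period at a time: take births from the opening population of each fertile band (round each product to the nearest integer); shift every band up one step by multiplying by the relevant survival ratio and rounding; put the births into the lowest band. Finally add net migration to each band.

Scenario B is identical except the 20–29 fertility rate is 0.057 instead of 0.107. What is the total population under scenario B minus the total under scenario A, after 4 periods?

Period 1.
Births: 1570 × 0.107 = 168 ; 600 × 0.464 = 278 → 446
10–19: 790 × 0.946 = 747
20–29: 1290 × 0.955 = 1232
30–39: 1570 × 0.926 = 1454
40+: 600 × 0.941 + 720 × 0.446 = 565 + 321 = 886
Net migration: 0–9 + 150 → 596; 10–19 + 60 → 807; 20–29 + 150 → 1382; 30–39 + 40 → 1494; 40+ + 150 → 1036
Population now: 0–9=596, 10–19=807, 20–29=1382, 30–39=1494, 40+=1036
Period 2.
Births: 1382 × 0.107 = 148 ; 1494 × 0.464 = 693 → 841
10–19: 596 × 0.946 = 564
20–29: 807 × 0.955 = 771
30–39: 1382 × 0.926 = 1280
40+: 1494 × 0.941 + 1036 × 0.446 = 1406 + 462 = 1868
Net migration: 0–9 + 150 → 991; 10–19 + 60 → 624; 20–29 + 150 → 921; 30–39 + 40 → 1320; 40+ + 150 → 2018
Population now: 0–9=991, 10–19=624, 20–29=921, 30–39=1320, 40+=2018
Period 3.
Births: 921 × 0.107 = 99 ; 1320 × 0.464 = 612 → 711
10–19: 991 × 0.946 = 937
20–29: 624 × 0.955 = 596
30–39: 921 × 0.926 = 853
40+: 1320 × 0.941 + 2018 × 0.446 = 1242 + 900 = 2142
Net migration: 0–9 + 150 → 861; 10–19 + 60 → 997; 20–29 + 150 → 746; 30–39 + 40 → 893; 40+ + 150 → 2292
Population now: 0–9=861, 10–19=997, 20–29=746, 30–39=893, 40+=2292
Period 4.
Births: 746 × 0.107 = 80 ; 893 × 0.464 = 414 → 494
10–19: 861 × 0.946 = 815
20–29: 997 × 0.955 = 952
30–39: 746 × 0.926 = 691
40+: 893 × 0.941 + 2292 × 0.446 = 840 + 1022 = 1862
Net migration: 0–9 + 150 → 644; 10–19 + 60 → 875; 20–29 + 150 → 1102; 30–39 + 40 → 731; 40+ + 150 → 2012
Population now: 0–9=644, 10–19=875, 20–29=1102, 30–39=731, 40+=2012
Scenario A total after 4 periods: 5364
Scenario B projection —
Period 1.
Births: 1570 × 0.057 = 89 ; 600 × 0.464 = 278 → 367
10–19: 790 × 0.946 = 747
20–29: 1290 × 0.955 = 1232
30–39: 1570 × 0.926 = 1454
40+: 600 × 0.941 + 720 × 0.446 = 565 + 321 = 886
Net migration: 0–9 + 150 → 517; 10–19 + 60 → 807; 20–29 + 150 → 1382; 30–39 + 40 → 1494; 40+ + 150 → 1036
Population now: 0–9=517, 10–19=807, 20–29=1382, 30–39=1494, 40+=1036
Period 2.
Births: 1382 × 0.057 = 79 ; 1494 × 0.464 = 693 → 772
10–19: 517 × 0.946 = 489
20–29: 807 × 0.955 = 771
30–39: 1382 × 0.926 = 1280
40+: 1494 × 0.941 + 1036 × 0.446 = 1406 + 462 = 1868
Net migration: 0–9 + 150 → 922; 10–19 + 60 → 549; 20–29 + 150 → 921; 30–39 + 40 → 1320; 40+ + 150 → 2018
Population now: 0–9=922, 10–19=549, 20–29=921, 30–39=1320, 40+=2018
Period 3.
Births: 921 × 0.057 = 52 ; 1320 × 0.464 = 612 → 664
10–19: 922 × 0.946 = 872
20–29: 549 × 0.955 = 524
30–39: 921 × 0.926 = 853
40+: 1320 × 0.941 + 2018 × 0.446 = 1242 + 900 = 2142
Net migration: 0–9 + 150 → 814; 10–19 + 60 → 932; 20–29 + 150 → 674; 30–39 + 40 → 893; 40+ + 150 → 2292
Population now: 0–9=814, 10–19=932, 20–29=674, 30–39=893, 40+=2292
Period 4.
Births: 674 × 0.057 = 38 ; 893 × 0.464 = 414 → 452
10–19: 814 × 0.946 = 770
20–29: 932 × 0.955 = 890
30–39: 674 × 0.926 = 624
40+: 893 × 0.941 + 2292 × 0.446 = 840 + 1022 = 1862
Net migration: 0–9 + 150 → 602; 10–19 + 60 → 830; 20–29 + 150 → 1040; 30–39 + 40 → 664; 40+ + 150 → 2012
Population now: 0–9=602, 10–19=830, 20–29=1040, 30–39=664, 40+=2012
Scenario B total after 4 periods: 5148
Difference B − A = 5148 − 5364 = -216

-216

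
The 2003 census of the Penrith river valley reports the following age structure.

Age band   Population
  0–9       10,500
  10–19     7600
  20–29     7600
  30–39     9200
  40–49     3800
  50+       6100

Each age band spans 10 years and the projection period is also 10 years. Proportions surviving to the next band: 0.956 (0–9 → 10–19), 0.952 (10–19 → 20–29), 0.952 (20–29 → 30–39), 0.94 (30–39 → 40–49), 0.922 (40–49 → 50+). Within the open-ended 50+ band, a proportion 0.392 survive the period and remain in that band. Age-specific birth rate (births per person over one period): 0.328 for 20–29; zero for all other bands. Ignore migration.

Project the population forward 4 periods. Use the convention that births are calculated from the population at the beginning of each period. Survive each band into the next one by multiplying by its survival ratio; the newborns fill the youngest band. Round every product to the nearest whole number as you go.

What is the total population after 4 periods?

Let band 1 be 0–9 through band 6 = 50+.
After projecting period 1:
Births: 7600 × 0.328 = 2493
Band 2: 10500 × 0.956 = 10038
Band 3: 7600 × 0.952 = 7235
Band 4: 7600 × 0.952 = 7235
Band 5: 9200 × 0.94 = 8648
Band 6: 3800 × 0.922 + 6100 × 0.392 = 3504 + 2391 = 5895
Population now: 0–9=2493, 10–19=10038, 20–29=7235, 30–39=7235, 40–49=8648, 50+=5895
After projecting period 2:
Births: 7235 × 0.328 = 2373
Band 2: 2493 × 0.956 = 2383
Band 3: 10038 × 0.952 = 9556
Band 4: 7235 × 0.952 = 6888
Band 5: 7235 × 0.94 = 6801
Band 6: 8648 × 0.922 + 5895 × 0.392 = 7973 + 2311 = 10284
Population now: 0–9=2373, 10–19=2383, 20–29=9556, 30–39=6888, 40–49=6801, 50+=10284
After projecting period 3:
Births: 9556 × 0.328 = 3134
Band 2: 2373 × 0.956 = 2269
Band 3: 2383 × 0.952 = 2269
Band 4: 9556 × 0.952 = 9097
Band 5: 6888 × 0.94 = 6475
Band 6: 6801 × 0.922 + 10284 × 0.392 = 6271 + 4031 = 10302
Population now: 0–9=3134, 10–19=2269, 20–29=2269, 30–39=9097, 40–49=6475, 50+=10302
After projecting period 4:
Births: 2269 × 0.328 = 744
Band 2: 3134 × 0.956 = 2996
Band 3: 2269 × 0.952 = 2160
Band 4: 2269 × 0.952 = 2160
Band 5: 9097 × 0.94 = 8551
Band 6: 6475 × 0.922 + 10302 × 0.392 = 5970 + 4038 = 10008
Population now: 0–9=744, 10–19=2996, 20–29=2160, 30–39=2160, 40–49=8551, 50+=10008
Total after period 4: 744 + 2996 + 2160 + 2160 + 8551 + 10008 = 26619

26619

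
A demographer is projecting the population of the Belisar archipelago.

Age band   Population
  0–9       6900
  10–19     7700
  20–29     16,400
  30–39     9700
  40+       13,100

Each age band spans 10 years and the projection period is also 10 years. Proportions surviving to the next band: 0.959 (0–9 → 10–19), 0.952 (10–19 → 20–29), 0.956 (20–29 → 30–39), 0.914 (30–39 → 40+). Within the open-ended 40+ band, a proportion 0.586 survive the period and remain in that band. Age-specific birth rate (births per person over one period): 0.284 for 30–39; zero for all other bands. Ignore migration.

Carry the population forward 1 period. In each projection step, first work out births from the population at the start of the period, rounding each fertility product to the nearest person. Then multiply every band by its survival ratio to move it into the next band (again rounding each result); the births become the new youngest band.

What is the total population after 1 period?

48923

After projecting period 1:
Births: 9700 × 0.284 = 2755
10–19: 6900 × 0.959 = 6617
20–29: 7700 × 0.952 = 7330
30–39: 16400 × 0.956 = 15678
40+: 9700 × 0.914 + 13100 × 0.586 = 8866 + 7677 = 16543
End of period: [2755, 6617, 7330, 15678, 16543]
Total after period 1: 2755 + 6617 + 7330 + 15678 + 16543 = 48923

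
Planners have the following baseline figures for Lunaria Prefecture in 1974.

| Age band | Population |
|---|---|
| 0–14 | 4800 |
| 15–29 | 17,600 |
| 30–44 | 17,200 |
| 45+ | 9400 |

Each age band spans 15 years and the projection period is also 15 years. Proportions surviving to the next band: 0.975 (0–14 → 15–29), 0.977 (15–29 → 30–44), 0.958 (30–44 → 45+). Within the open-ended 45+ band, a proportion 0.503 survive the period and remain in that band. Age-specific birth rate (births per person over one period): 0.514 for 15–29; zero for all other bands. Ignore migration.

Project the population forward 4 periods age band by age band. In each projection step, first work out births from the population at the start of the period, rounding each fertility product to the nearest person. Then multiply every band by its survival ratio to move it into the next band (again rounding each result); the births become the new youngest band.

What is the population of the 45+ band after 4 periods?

[period 1]
Births: 17600 × 0.514 = 9046
15–29: 4800 × 0.975 = 4680
30–44: 17600 × 0.977 = 17195
45+: 17200 × 0.958 + 9400 × 0.503 = 16478 + 4728 = 21206
→ [9046, 4680, 17195, 21206]
[period 2]
Births: 4680 × 0.514 = 2406
15–29: 9046 × 0.975 = 8820
30–44: 4680 × 0.977 = 4572
45+: 17195 × 0.958 + 21206 × 0.503 = 16473 + 10667 = 27140
→ [2406, 8820, 4572, 27140]
[period 3]
Births: 8820 × 0.514 = 4533
15–29: 2406 × 0.975 = 2346
30–44: 8820 × 0.977 = 8617
45+: 4572 × 0.958 + 27140 × 0.503 = 4380 + 13651 = 18031
→ [4533, 2346, 8617, 18031]
[period 4]
Births: 2346 × 0.514 = 1206
15–29: 4533 × 0.975 = 4420
30–44: 2346 × 0.977 = 2292
45+: 8617 × 0.958 + 18031 × 0.503 = 8255 + 9070 = 17325
→ [1206, 4420, 2292, 17325]

17325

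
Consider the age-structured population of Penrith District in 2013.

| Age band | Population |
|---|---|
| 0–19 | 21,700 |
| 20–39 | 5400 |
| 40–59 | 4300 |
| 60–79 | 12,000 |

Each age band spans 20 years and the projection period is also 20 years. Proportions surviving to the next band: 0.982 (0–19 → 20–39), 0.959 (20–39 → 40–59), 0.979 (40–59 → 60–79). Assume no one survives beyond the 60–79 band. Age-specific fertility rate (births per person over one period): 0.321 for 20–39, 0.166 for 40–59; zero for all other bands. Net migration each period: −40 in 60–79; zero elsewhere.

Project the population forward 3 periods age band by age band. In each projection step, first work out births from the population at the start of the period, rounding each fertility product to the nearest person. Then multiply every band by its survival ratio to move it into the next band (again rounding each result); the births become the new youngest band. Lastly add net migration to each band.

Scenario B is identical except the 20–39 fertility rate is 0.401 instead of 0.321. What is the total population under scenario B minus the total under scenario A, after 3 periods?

2445

Let band 1 be 0–19 through band 4 = 60–79.
[period 1]
Births: 5400 * 0.321 = 1733  |  4300 * 0.166 = 714 → total 2447
Band 2: 21700 * 0.982 = 21309
Band 3: 5400 * 0.959 = 5179
Band 4: 4300 * 0.979 = 4210
Net migration: Band 4 − 40 → 4170
Population now: 0–19=2447, 20–39=21309, 40–59=5179, 60–79=4170
[period 2]
Births: 21309 * 0.321 = 6840  |  5179 * 0.166 = 860 → total 7700
Band 2: 2447 * 0.982 = 2403
Band 3: 21309 * 0.959 = 20435
Band 4: 5179 * 0.979 = 5070
Net migration: Band 4 − 40 → 5030
Population now: 0–19=7700, 20–39=2403, 40–59=20435, 60–79=5030
[period 3]
Births: 2403 * 0.321 = 771  |  20435 * 0.166 = 3392 → total 4163
Band 2: 7700 * 0.982 = 7561
Band 3: 2403 * 0.959 = 2304
Band 4: 20435 * 0.979 = 20006
Net migration: Band 4 − 40 → 19966
Population now: 0–19=4163, 20–39=7561, 40–59=2304, 60–79=19966
Scenario A total after 3 periods: 33994
Scenario B projection —
[period 1]
Births: 5400 * 0.401 = 2165  |  4300 * 0.166 = 714 → total 2879
Band 2: 21700 * 0.982 = 21309
Band 3: 5400 * 0.959 = 5179
Band 4: 4300 * 0.979 = 4210
Net migration: Band 4 − 40 → 4170
Population now: 0–19=2879, 20–39=21309, 40–59=5179, 60–79=4170
[period 2]
Births: 21309 * 0.401 = 8545  |  5179 * 0.166 = 860 → total 9405
Band 2: 2879 * 0.982 = 2827
Band 3: 21309 * 0.959 = 20435
Band 4: 5179 * 0.979 = 5070
Net migration: Band 4 − 40 → 5030
Population now: 0–19=9405, 20–39=2827, 40–59=20435, 60–79=5030
[period 3]
Births: 2827 * 0.401 = 1134  |  20435 * 0.166 = 3392 → total 4526
Band 2: 9405 * 0.982 = 9236
Band 3: 2827 * 0.959 = 2711
Band 4: 20435 * 0.979 = 20006
Net migration: Band 4 − 40 → 19966
Population now: 0–19=4526, 20–39=9236, 40–59=2711, 60–79=19966
Scenario B total after 3 periods: 36439
Difference B − A = 36439 − 33994 = 2445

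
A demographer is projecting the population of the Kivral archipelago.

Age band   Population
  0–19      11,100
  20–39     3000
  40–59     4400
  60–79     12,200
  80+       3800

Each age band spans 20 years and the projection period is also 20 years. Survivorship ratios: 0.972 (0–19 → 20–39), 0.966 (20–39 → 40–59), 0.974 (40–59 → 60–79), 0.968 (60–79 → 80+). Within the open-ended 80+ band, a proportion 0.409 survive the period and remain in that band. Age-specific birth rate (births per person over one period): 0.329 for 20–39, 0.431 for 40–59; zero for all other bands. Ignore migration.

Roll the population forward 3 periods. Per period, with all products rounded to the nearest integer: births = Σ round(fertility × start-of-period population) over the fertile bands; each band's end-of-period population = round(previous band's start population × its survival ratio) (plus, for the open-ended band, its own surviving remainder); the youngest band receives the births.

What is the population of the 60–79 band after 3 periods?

10151

[period 1]
Births: 3000 × 0.329 = 987, 4400 × 0.431 = 1896 → total 2883
20–39: 11100 × 0.972 = 10789
40–59: 3000 × 0.966 = 2898
60–79: 4400 × 0.974 = 4286
80+: 12200 × 0.968 + 3800 × 0.409 = 11810 + 1554 = 13364
→ [2883, 10789, 2898, 4286, 13364]
[period 2]
Births: 10789 × 0.329 = 3550, 2898 × 0.431 = 1249 → total 4799
20–39: 2883 × 0.972 = 2802
40–59: 10789 × 0.966 = 10422
60–79: 2898 × 0.974 = 2823
80+: 4286 × 0.968 + 13364 × 0.409 = 4149 + 5466 = 9615
→ [4799, 2802, 10422, 2823, 9615]
[period 3]
Births: 2802 × 0.329 = 922, 10422 × 0.431 = 4492 → total 5414
20–39: 4799 × 0.972 = 4665
40–59: 2802 × 0.966 = 2707
60–79: 10422 × 0.974 = 10151
80+: 2823 × 0.968 + 9615 × 0.409 = 2733 + 3933 = 6666
→ [5414, 4665, 2707, 10151, 6666]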